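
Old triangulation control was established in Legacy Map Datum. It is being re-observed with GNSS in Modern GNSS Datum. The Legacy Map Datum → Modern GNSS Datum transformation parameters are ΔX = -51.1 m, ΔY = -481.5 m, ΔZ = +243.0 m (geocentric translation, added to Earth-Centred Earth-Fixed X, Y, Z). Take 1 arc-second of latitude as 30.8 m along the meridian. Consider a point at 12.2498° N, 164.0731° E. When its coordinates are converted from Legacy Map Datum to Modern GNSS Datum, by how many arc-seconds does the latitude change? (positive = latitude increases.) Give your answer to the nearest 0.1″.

Δφ = 8.3″

sin φ = 0.212174, cos φ = 0.977232, sin λ = 0.274411, cos λ = -0.961613.
North component: ΔN = −sin φ cos λ·ΔX − sin φ sin λ·ΔY + cos φ·ΔZ = −(0.212174)(-0.961613)(-51.1) − (0.212174)(0.274411)(-481.5) + (0.977232)(243.0) = 255.08 m.
1° of latitude spans 3600 × 30.80 = 110880 m, so Δφ = 255.08 / 110880 × 3600 = 8.282″.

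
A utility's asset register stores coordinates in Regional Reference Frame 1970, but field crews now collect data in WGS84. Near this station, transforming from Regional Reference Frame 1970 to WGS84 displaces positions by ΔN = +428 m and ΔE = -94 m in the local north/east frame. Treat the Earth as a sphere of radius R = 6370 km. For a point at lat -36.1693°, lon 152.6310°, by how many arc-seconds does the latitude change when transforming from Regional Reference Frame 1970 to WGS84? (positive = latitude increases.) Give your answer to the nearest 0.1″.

On a sphere of radius R, 1 rad of latitude = R, so Δφ = ΔN / R = 428.0 / 6370000 = 6.7190e-05 rad = 13.859″.

Δφ = 13.9″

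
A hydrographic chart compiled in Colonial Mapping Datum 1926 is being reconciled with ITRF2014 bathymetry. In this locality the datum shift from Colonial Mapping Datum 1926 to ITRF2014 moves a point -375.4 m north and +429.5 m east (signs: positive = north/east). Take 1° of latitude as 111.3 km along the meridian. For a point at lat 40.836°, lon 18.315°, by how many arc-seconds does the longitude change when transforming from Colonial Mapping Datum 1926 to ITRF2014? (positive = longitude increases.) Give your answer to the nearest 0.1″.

Δλ = 18.4″

At latitude 40.836°, cos φ = 0.756584.
1° of longitude at this latitude = 111.3 × cos φ = 84.21 km, so Δλ = 429.5 / 84207.8 = 0.0051005° = 18.362″.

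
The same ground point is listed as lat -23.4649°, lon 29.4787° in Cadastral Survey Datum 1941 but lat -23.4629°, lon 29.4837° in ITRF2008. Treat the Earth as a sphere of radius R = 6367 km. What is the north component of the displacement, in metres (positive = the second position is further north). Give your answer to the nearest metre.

Δφ = -23.4629° − -23.4649° = +0.0020°; Δλ = 29.4837° − 29.4787° = +0.0050°.
1° along a meridian = πR/180 = 111125 m.
ΔN = Δφ × 111125 = 222.3 m; ΔE = Δλ × 111125 × cos(-23.4649°) = +0.0050 × 111125 × 0.917304 = 509.7 m.

ΔN = 222 m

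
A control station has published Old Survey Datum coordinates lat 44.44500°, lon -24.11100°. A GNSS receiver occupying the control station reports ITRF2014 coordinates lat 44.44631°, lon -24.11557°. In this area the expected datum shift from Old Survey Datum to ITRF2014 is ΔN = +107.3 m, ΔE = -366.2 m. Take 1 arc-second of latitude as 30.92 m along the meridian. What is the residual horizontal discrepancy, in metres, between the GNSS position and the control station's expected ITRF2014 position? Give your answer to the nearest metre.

Observed coordinate differences: Δφ = +0.00131°, Δλ = -0.00457°.
Converting to metres (1° lat = 111312 m, cos φ = 0.713923): observed ΔN = 145.8 m, observed ΔE = -363.2 m.
Subtracting the expected shift leaves a residual of 145.8 − (107.3) = 38.5 m north and -363.2 − (-366.2) = 3.0 m east.
Residual distance = √(38.5² + 3.0²) = 38.6 m.

39 m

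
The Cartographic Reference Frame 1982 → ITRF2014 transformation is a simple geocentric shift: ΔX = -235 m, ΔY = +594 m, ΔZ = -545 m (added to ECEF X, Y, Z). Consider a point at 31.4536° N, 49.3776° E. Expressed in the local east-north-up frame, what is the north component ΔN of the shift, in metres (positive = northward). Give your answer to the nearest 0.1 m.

ΔN = -620.3 m

The local north axis is (−sin φ cos λ, −sin φ sin λ, cos φ), giving ΔN = 79.837 − 235.260 − 464.919 = -620.34 m.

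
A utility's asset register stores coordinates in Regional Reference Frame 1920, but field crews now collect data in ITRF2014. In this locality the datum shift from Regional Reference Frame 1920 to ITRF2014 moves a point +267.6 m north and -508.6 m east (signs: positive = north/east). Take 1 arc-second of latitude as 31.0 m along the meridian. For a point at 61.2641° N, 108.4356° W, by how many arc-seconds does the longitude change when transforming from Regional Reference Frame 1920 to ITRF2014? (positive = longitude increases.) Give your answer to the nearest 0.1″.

Δλ = -34.1″

At latitude 61.2641°, cos φ = 0.480773.
1″ of longitude at this latitude = 31.00 × cos φ = 14.9040 m, so Δλ = -508.6 / 14.9040 = -34.125″.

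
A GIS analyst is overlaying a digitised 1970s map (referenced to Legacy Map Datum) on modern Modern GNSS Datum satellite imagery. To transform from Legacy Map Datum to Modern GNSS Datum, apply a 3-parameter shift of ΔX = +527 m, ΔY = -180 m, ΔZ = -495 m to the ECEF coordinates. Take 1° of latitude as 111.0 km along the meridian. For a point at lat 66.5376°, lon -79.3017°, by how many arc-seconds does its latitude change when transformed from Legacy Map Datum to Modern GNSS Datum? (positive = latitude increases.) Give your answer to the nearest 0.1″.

sin φ = 0.917322, cos φ = 0.398147, sin λ = -0.982618, cos λ = 0.185637.
North component: ΔN = −sin φ cos λ·ΔX − sin φ sin λ·ΔY + cos φ·ΔZ = −(0.917322)(0.185637)(527) − (0.917322)(-0.982618)(-180) + (0.398147)(-495) = -449.07 m.
1° of latitude spans 111000 m, so Δφ = -449.07 / 111000 × 3600 = -14.565″.

Δφ = -14.6″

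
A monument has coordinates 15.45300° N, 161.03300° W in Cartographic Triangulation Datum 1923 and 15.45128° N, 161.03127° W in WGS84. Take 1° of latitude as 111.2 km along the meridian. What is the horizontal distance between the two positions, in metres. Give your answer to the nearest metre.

Δφ = 15.45128° − 15.45300° = -0.00172°; Δλ = -161.03127° − -161.03300° = +0.00173°.
ΔN = Δφ × 111200 = -191.3 m; ΔE = Δλ × 111200 × cos(15.45300°) = +0.00173 × 111200 × 0.963849 = 185.4 m.
Distance = √(ΔE² + ΔN²) = √(185.4² + (-191.3)²) = 266.4 m.

266 m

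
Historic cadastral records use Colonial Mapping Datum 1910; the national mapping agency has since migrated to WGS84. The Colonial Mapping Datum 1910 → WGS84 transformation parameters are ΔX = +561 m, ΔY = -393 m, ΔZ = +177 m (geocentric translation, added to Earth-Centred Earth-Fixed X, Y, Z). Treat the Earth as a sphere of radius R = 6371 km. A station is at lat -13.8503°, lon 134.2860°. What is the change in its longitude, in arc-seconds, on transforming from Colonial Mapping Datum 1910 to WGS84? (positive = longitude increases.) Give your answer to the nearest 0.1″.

sin φ = -0.239386, cos φ = 0.970924, sin λ = 0.715863, cos λ = -0.698240.
East component: ΔE = −sin λ·ΔX + cos λ·ΔY = −(0.715863)(561) + (-0.698240)(-393) = -127.19 m.
1° of latitude spans πR/180 = 111195 m; at latitude φ, 1° of longitude spans that × cos φ = 107961.9 m, so Δλ = -127.19 / 107961.9 × 3600 = -4.241″.

Δλ = -4.2″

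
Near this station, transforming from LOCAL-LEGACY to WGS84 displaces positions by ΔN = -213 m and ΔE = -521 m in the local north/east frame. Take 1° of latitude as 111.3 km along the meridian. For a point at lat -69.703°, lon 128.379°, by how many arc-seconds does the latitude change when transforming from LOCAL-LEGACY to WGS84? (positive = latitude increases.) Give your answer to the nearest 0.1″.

Δφ = -6.9″

1° of latitude = 111.3 km, so Δφ = -213.0 / 111300 = -0.0019137° = -6.889″.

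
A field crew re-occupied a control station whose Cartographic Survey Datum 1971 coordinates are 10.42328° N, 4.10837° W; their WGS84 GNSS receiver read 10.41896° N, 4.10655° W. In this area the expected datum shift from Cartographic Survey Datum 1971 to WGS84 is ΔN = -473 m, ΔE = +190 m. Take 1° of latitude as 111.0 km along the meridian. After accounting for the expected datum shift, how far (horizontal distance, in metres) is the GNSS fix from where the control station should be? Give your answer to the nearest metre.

Observed coordinate differences: Δφ = -0.00432°, Δλ = +0.00182°.
Converting to metres (1° lat = 111000 m, cos φ = 0.983498): observed ΔN = -479.5 m, observed ΔE = 198.7 m.
Subtracting the expected shift leaves a residual of -479.5 − (-473) = -6.5 m north and 198.7 − (190) = 8.7 m east.
Residual distance = √((-6.5)² + 8.7²) = 10.9 m.

11 m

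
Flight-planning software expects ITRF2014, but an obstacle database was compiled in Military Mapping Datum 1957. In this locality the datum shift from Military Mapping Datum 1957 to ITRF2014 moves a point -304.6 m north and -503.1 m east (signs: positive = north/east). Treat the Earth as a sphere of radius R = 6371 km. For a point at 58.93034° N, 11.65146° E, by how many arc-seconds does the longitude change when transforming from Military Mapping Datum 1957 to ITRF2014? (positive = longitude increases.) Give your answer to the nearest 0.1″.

At latitude 58.93034°, cos φ = 0.516080.
One radian of longitude at latitude φ spans R cos φ, so Δλ = ΔE / (R cos φ) = -503.1 / (6371000 × 0.516080) = -1.5301e-04 rad = -31.561″.

Δλ = -31.6″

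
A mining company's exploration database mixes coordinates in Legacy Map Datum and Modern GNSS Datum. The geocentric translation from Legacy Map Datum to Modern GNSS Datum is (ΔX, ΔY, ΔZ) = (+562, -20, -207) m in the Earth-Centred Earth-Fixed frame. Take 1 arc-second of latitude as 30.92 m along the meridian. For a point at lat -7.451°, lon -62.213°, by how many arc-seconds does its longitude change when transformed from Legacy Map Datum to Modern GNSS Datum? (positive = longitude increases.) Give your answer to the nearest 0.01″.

Δλ = 15.91″

sin φ = -0.129678, cos φ = 0.991556, sin λ = -0.884687, cos λ = 0.466186.
East component: ΔE = −sin λ·ΔX + cos λ·ΔY = −(-0.884687)(562) + (0.466186)(-20) = 487.87 m.
1° of latitude spans 3600 × 30.92 = 111312 m; at latitude φ, 1° of longitude spans that × cos φ = 110372.1 m, so Δλ = 487.87 / 110372.1 × 3600 = 15.913″.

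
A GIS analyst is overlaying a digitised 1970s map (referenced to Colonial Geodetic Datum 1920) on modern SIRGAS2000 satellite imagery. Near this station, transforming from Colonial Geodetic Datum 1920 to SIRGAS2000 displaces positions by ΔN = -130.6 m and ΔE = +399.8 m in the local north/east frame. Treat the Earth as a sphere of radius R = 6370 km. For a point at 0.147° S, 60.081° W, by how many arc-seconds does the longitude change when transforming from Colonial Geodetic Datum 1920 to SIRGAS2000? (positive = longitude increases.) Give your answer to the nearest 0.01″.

At latitude -0.147°, cos φ = 0.999997.
One radian of longitude at latitude φ spans R cos φ, so Δλ = ΔE / (R cos φ) = 399.8 / (6370000 × 0.999997) = 6.2763e-05 rad = 12.946″.

Δλ = 12.95″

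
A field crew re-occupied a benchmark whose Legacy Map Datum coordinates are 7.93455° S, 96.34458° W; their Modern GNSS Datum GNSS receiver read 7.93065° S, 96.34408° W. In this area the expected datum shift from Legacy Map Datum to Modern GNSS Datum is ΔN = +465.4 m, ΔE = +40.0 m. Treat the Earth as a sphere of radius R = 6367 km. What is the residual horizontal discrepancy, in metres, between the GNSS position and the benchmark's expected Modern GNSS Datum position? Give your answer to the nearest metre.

35 m

Observed coordinate differences: Δφ = +0.00390°, Δλ = +0.00050°.
Converting to metres (1° lat = 111125 m, cos φ = 0.990426): observed ΔN = 433.4 m, observed ΔE = 55.0 m.
Subtracting the expected shift leaves a residual of 433.4 − (465.4) = -32.0 m north and 55.0 − (40.0) = 15.0 m east.
Residual distance = √((-32.0)² + 15.0²) = 35.4 m.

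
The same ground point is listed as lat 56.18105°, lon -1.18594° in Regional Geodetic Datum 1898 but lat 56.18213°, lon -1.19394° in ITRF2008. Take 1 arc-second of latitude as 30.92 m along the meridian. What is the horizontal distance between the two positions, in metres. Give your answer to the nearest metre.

510 m

Δφ = 56.18213° − 56.18105° = +0.00108°; Δλ = -1.19394° − -1.18594° = -0.00800°.
1° of latitude = 3600 × 30.92 = 111312 m.
ΔN = Δφ × 111312 = 120.2 m; ΔE = Δλ × 111312 × cos(56.18105°) = -0.00800 × 111312 × 0.556570 = -495.6 m.
Distance = √(ΔE² + ΔN²) = √((-495.6)² + 120.2²) = 510.0 m.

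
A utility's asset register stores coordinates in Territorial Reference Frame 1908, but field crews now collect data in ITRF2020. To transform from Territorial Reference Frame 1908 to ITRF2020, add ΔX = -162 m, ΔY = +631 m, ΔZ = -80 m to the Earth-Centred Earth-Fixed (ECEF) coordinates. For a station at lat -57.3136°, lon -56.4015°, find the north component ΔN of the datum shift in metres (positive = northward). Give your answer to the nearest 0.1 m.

The local north axis is (−sin φ cos λ, −sin φ sin λ, cos φ), giving ΔN = -75.449 − 442.351 − 43.203 = -561.00 m.

ΔN = -561.0 m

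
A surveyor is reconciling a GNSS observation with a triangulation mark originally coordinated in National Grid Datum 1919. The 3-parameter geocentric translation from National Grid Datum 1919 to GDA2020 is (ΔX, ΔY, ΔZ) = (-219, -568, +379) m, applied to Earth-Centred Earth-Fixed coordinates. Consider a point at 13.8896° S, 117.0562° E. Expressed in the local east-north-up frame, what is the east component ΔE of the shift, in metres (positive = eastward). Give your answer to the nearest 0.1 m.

The local east axis at (φ, λ) is (−sin λ, cos λ, 0), so ΔE = −sin(117.0562°)·(-219) + cos(117.0562°)·(-568) = 453.40 m.

ΔE = 453.4 m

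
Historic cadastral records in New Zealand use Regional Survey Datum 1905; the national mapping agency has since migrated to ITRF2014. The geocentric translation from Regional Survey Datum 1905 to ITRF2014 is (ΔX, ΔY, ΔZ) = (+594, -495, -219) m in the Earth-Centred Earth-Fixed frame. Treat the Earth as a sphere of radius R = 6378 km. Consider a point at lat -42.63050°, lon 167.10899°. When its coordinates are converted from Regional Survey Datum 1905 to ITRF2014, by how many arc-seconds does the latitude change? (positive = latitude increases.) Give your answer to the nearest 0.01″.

sin φ = -0.677268, cos φ = 0.735737, sin λ = 0.223097, cos λ = -0.974796.
North component: ΔN = −sin φ cos λ·ΔX − sin φ sin λ·ΔY + cos φ·ΔZ = −(-0.677268)(-0.974796)(594) − (-0.677268)(0.223097)(-495) + (0.735737)(-219) = -628.08 m.
1° of latitude spans πR/180 = 111317 m, so Δφ = -628.08 / 111317 × 3600 = -20.312″.

Δφ = -20.31″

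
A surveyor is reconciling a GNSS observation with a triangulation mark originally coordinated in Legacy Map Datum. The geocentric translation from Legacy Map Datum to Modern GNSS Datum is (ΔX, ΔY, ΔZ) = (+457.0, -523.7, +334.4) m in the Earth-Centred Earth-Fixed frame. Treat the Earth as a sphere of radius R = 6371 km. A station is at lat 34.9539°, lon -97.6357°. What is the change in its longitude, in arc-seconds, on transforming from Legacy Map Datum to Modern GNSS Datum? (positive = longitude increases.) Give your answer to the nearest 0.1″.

sin φ = 0.572917, cos φ = 0.819613, sin λ = -0.991133, cos λ = -0.132874.
East component: ΔE = −sin λ·ΔX + cos λ·ΔY = −(-0.991133)(457.0) + (-0.132874)(-523.7) = 522.53 m.
1° of latitude spans πR/180 = 111195 m; at latitude φ, 1° of longitude spans that × cos φ = 91136.8 m, so Δλ = 522.53 / 91136.8 × 3600 = 20.641″.

Δλ = 20.6″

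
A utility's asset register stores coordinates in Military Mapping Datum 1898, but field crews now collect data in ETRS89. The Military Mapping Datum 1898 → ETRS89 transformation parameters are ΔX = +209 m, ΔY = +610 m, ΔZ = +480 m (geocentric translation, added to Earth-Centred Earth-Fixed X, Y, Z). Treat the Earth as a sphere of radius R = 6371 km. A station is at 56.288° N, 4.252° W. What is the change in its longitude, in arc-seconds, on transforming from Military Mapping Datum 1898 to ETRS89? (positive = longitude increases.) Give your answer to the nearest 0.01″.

sin φ = 0.831838, cos φ = 0.555019, sin λ = -0.074143, cos λ = 0.997248.
East component: ΔE = −sin λ·ΔX + cos λ·ΔY = −(-0.074143)(209) + (0.997248)(610) = 623.82 m.
1° of latitude spans πR/180 = 111195 m; at latitude φ, 1° of longitude spans that × cos φ = 61715.3 m, so Δλ = 623.82 / 61715.3 × 3600 = 36.389″.

Δλ = 36.39″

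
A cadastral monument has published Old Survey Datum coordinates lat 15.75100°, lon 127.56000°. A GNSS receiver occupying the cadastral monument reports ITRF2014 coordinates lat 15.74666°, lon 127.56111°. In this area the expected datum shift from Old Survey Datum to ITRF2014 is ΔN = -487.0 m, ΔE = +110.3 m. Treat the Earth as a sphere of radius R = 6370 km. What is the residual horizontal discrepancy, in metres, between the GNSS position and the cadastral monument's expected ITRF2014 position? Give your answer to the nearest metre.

Observed coordinate differences: Δφ = -0.00434°, Δλ = +0.00111°.
Converting to metres (1° lat = 111177 m, cos φ = 0.962450): observed ΔN = -482.5 m, observed ΔE = 118.8 m.
Subtracting the expected shift leaves a residual of -482.5 − (-487.0) = 4.5 m north and 118.8 − (110.3) = 8.5 m east.
Residual distance = √(4.5² + 8.5²) = 9.6 m.

10 m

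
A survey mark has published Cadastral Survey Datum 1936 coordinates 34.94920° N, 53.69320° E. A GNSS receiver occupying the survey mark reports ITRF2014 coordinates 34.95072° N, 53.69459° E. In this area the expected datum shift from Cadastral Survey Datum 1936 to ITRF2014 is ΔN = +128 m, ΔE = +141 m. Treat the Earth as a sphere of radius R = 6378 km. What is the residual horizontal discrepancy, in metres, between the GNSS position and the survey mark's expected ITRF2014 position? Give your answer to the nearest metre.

44 m

Observed coordinate differences: Δφ = +0.00152°, Δλ = +0.00139°.
Converting to metres (1° lat = 111317 m, cos φ = 0.819660): observed ΔN = 169.2 m, observed ΔE = 126.8 m.
Subtracting the expected shift leaves a residual of 169.2 − (128) = 41.2 m north and 126.8 − (141) = -14.2 m east.
Residual distance = √(41.2² + (-14.2)²) = 43.6 m.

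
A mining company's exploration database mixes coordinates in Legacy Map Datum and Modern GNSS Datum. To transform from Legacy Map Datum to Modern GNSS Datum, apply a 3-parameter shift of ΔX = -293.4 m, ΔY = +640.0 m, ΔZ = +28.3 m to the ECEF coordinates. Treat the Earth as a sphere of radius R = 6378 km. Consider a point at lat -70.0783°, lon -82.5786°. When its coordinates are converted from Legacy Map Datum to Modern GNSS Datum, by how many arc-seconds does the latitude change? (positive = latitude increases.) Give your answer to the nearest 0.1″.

Δφ = -20.1″

sin φ = -0.940159, cos φ = 0.340736, sin λ = -0.991623, cos λ = 0.129166.
North component: ΔN = −sin φ cos λ·ΔX − sin φ sin λ·ΔY + cos φ·ΔZ = −(-0.940159)(0.129166)(-293.4) − (-0.940159)(-0.991623)(640.0) + (0.340736)(28.3) = -622.65 m.
1° of latitude spans πR/180 = 111317 m, so Δφ = -622.65 / 111317 × 3600 = -20.136″.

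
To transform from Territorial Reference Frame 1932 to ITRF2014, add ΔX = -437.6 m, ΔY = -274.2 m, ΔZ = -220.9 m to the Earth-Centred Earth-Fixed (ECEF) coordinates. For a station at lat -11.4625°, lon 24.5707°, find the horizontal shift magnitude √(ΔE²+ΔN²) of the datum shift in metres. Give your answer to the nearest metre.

325 m

At φ = -11.4625°, λ = 24.5707°: sin φ = -0.198727, cos φ = 0.980055, sin λ = 0.415816, cos λ = 0.909449.
ΔE = −sin λ·ΔX + cos λ·ΔY = −(0.415816)·(-437.6) + (0.909449)·(-274.2) = -67.41 m.
ΔN = −sin φ cos λ·ΔX − sin φ sin λ·ΔY + cos φ·ΔZ = −(-0.198727)(0.909449)(-437.6) − (-0.198727)(0.415816)(-274.2) + (0.980055)(-220.9) = -318.24 m.
Horizontal magnitude = √(ΔE² + ΔN²) = √((-67.41)² + (-318.24)²) = 325.30 m.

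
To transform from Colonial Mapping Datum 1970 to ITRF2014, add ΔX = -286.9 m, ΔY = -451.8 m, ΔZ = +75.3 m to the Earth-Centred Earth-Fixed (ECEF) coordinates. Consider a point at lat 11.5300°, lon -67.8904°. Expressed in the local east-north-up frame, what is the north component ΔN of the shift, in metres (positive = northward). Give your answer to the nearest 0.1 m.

The local north axis is (−sin φ cos λ, −sin φ sin λ, cos φ), giving ΔN = 21.584 − 83.666 + 73.780 = 11.70 m.

ΔN = 11.7 m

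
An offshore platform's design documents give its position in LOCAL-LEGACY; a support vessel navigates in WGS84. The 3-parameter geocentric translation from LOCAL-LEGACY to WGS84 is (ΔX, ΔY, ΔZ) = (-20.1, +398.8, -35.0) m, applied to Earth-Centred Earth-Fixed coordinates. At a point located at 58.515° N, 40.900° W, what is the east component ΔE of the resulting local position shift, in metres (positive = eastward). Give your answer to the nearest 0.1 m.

ΔE = 288.3 m

At φ = 58.515°, λ = -40.900°: sin φ = 0.852777, cos φ = 0.522275, sin λ = -0.654741, cos λ = 0.755853.
ΔE = −sin λ·ΔX + cos λ·ΔY = −(-0.654741)·(-20.1) + (0.755853)·(398.8) = 288.27 m.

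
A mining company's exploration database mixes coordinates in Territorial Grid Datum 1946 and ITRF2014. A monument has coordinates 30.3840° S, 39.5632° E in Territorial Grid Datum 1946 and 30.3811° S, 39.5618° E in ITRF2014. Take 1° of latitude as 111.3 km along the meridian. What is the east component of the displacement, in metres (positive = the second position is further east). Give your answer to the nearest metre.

ΔE = -134 m

Δφ = -30.3811° − -30.3840° = +0.0029°; Δλ = 39.5618° − 39.5632° = -0.0014°.
ΔN = Δφ × 111300 = 322.8 m; ΔE = Δλ × 111300 × cos(-30.3840°) = -0.0014 × 111300 × 0.862655 = -134.4 m.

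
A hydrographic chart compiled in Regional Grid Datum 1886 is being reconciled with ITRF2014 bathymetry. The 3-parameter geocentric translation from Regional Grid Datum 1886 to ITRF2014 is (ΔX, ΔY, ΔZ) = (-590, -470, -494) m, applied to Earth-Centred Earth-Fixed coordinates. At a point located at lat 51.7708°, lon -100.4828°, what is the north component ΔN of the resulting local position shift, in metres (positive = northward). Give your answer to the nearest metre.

At φ = 51.7708°, λ = -100.4828°: sin φ = 0.785542, cos φ = 0.618809, sin λ = -0.983310, cos λ = -0.181940.
ΔN = −sin φ cos λ·ΔX − sin φ sin λ·ΔY + cos φ·ΔZ = −(0.785542)(-0.181940)(-590) − (0.785542)(-0.983310)(-470) + (0.618809)(-494) = -753.06 m.

ΔN = -753 m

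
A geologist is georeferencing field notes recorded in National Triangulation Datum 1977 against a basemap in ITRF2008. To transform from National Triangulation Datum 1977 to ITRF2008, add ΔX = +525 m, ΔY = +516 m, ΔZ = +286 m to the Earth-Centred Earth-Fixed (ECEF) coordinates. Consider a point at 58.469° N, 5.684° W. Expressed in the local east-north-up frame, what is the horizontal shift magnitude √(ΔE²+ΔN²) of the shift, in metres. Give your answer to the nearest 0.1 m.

At φ = 58.469°, λ = -5.684°: sin φ = 0.852357, cos φ = 0.522960, sin λ = -0.099042, cos λ = 0.995083.
ΔE = −sin λ·ΔX + cos λ·ΔY = −(-0.099042)·(525) + (0.995083)·(516) = 565.46 m.
ΔN = −sin φ cos λ·ΔX − sin φ sin λ·ΔY + cos φ·ΔZ = −(0.852357)(0.995083)(525) − (0.852357)(-0.099042)(516) + (0.522960)(286) = -252.16 m.
Horizontal magnitude = √(ΔE² + ΔN²) = √(565.46² + (-252.16)²) = 619.14 m.

619.1 m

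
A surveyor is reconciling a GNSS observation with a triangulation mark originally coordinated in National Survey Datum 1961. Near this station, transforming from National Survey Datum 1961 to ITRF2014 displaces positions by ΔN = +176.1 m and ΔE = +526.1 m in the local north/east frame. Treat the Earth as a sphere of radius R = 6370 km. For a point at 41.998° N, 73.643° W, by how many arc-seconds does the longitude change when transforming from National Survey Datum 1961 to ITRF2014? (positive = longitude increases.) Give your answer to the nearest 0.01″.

Δλ = 22.92″

At latitude 41.998°, cos φ = 0.743168.
One radian of longitude at latitude φ spans R cos φ, so Δλ = ΔE / (R cos φ) = 526.1 / (6370000 × 0.743168) = 1.1113e-04 rad = 22.923″.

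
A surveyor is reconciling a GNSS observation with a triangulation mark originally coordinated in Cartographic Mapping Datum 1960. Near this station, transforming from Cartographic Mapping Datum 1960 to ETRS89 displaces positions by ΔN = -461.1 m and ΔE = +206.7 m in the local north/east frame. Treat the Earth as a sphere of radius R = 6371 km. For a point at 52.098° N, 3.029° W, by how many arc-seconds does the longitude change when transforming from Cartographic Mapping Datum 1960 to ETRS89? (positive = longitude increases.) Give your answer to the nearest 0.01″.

Δλ = 10.89″

At latitude 52.098°, cos φ = 0.614313.
One radian of longitude at latitude φ spans R cos φ, so Δλ = ΔE / (R cos φ) = 206.7 / (6371000 × 0.614313) = 5.2813e-05 rad = 10.894″.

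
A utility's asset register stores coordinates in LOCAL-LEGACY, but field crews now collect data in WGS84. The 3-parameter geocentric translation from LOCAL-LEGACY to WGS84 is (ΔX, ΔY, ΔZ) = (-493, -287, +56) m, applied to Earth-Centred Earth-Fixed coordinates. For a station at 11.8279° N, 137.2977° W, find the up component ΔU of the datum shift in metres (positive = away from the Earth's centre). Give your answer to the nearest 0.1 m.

ΔU = 556.6 m

At φ = 11.8279°, λ = -137.2977°: sin φ = 0.204973, cos φ = 0.978768, sin λ = -0.678189, cos λ = -0.734887.
ΔU = cos φ cos λ·ΔX + cos φ sin λ·ΔY + sin φ·ΔZ = (0.978768)(-0.734887)(-493) + (0.978768)(-0.678189)(-287) + (0.204973)(56) = 556.59 m.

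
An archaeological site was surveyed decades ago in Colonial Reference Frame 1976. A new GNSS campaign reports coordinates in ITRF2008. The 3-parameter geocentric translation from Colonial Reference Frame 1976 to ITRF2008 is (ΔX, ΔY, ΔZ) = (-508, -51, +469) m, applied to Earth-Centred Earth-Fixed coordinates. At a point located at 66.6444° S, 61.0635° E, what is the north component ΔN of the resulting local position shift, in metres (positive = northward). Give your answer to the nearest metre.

The local north axis is (−sin φ cos λ, −sin φ sin λ, cos φ), giving ΔN = -225.651 − 40.976 + 185.929 = -80.70 m.

ΔN = -81 m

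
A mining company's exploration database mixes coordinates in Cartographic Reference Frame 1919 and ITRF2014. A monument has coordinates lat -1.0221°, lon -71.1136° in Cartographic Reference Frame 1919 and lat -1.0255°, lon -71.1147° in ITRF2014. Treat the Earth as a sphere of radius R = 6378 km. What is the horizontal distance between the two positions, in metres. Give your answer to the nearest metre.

Δφ = -1.0255° − -1.0221° = -0.0034°; Δλ = -71.1147° − -71.1136° = -0.0011°.
1° along a meridian = πR/180 = 111317 m.
ΔN = Δφ × 111317 = -378.5 m; ΔE = Δλ × 111317 × cos(-1.0221°) = -0.0011 × 111317 × 0.999841 = -122.4 m.
Distance = √(ΔE² + ΔN²) = √((-122.4)² + (-378.5)²) = 397.8 m.

398 m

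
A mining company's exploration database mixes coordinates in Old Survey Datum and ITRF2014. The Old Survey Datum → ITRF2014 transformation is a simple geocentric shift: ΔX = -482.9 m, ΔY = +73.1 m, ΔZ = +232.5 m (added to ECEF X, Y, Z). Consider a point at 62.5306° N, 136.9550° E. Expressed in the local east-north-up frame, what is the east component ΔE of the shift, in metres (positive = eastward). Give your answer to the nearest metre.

ΔE = 276 m

At φ = 62.5306°, λ = 136.9550°: sin φ = 0.887257, cos φ = 0.461275, sin λ = 0.682573, cos λ = -0.730818.
ΔE = −sin λ·ΔX + cos λ·ΔY = −(0.682573)·(-482.9) + (-0.730818)·(73.1) = 276.19 m.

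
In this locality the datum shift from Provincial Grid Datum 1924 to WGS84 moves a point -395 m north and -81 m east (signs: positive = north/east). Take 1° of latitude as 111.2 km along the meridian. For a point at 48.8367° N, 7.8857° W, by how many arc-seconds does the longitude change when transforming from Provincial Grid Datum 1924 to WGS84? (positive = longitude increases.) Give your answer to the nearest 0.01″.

Δλ = -3.98″

At latitude 48.8367°, cos φ = 0.658207.
1° of longitude at this latitude = 111.2 × cos φ = 73.19 km, so Δλ = -81.0 / 73192.7 = -0.0011067° = -3.984″.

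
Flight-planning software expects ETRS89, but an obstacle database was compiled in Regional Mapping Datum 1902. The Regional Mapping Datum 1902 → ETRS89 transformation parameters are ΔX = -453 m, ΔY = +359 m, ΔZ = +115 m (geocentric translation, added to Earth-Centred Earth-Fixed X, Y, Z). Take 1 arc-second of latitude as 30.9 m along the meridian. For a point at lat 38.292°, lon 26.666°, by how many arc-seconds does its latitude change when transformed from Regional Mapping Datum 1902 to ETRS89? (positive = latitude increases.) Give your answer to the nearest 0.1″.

sin φ = 0.619669, cos φ = 0.784863, sin λ = 0.448789, cos λ = 0.893638.
North component: ΔN = −sin φ cos λ·ΔX − sin φ sin λ·ΔY + cos φ·ΔZ = −(0.619669)(0.893638)(-453) − (0.619669)(0.448789)(359) + (0.784863)(115) = 241.27 m.
1° of latitude spans 3600 × 30.90 = 111240 m, so Δφ = 241.27 / 111240 × 3600 = 7.808″.

Δφ = 7.8″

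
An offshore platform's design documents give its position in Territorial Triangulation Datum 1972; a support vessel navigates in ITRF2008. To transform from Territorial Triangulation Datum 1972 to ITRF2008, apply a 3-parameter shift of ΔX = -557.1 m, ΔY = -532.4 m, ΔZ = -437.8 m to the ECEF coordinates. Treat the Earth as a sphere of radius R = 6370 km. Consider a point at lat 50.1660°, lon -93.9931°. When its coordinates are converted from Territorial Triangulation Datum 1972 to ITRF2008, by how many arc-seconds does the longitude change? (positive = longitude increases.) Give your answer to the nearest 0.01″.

sin φ = 0.767904, cos φ = 0.640565, sin λ = -0.997572, cos λ = -0.069636.
East component: ΔE = −sin λ·ΔX + cos λ·ΔY = −(-0.997572)(-557.1) + (-0.069636)(-532.4) = -518.67 m.
1° of latitude spans πR/180 = 111177 m; at latitude φ, 1° of longitude spans that × cos φ = 71216.5 m, so Δλ = -518.67 / 71216.5 × 3600 = -26.219″.

Δλ = -26.22″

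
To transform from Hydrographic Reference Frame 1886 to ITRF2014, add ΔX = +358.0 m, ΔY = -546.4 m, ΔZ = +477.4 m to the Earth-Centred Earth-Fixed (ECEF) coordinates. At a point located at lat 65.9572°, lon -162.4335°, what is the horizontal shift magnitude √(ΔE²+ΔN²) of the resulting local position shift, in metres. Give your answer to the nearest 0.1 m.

At φ = 65.9572°, λ = -162.4335°: sin φ = 0.913241, cos φ = 0.407419, sin λ = -0.301813, cos λ = -0.953367.
ΔE = −sin λ·ΔX + cos λ·ΔY = −(-0.301813)·(358.0) + (-0.953367)·(-546.4) = 628.97 m.
ΔN = −sin φ cos λ·ΔX − sin φ sin λ·ΔY + cos φ·ΔZ = −(0.913241)(-0.953367)(358.0) − (0.913241)(-0.301813)(-546.4) + (0.407419)(477.4) = 355.59 m.
Horizontal magnitude = √(ΔE² + ΔN²) = √(628.97² + 355.59²) = 722.53 m.

722.5 m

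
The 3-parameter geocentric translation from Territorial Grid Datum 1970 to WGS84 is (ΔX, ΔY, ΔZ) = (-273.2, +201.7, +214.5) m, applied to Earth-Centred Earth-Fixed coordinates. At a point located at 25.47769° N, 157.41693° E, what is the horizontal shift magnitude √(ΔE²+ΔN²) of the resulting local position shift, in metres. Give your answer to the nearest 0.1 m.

96.4 m

The local east axis at (φ, λ) is (−sin λ, cos λ, 0), so ΔE = −sin(157.41693°)·(-273.2) + cos(157.41693°)·201.7 = -81.32 m.
The local north axis is (−sin φ cos λ, −sin φ sin λ, cos φ), giving ΔN = -108.509 − 33.319 + 193.640 = 51.81 m.
Horizontal magnitude = √(ΔE² + ΔN²) = √((-81.32)² + 51.81²) = 96.42 m.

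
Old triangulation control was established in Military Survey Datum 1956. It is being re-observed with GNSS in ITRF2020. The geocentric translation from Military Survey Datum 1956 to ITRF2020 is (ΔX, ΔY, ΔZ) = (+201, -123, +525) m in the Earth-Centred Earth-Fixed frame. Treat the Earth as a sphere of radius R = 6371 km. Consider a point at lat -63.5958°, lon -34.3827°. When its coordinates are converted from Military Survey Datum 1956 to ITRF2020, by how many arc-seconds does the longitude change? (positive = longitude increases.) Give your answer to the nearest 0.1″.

sin φ = -0.895679, cos φ = 0.444701, sin λ = -0.564718, cos λ = 0.825284.
East component: ΔE = −sin λ·ΔX + cos λ·ΔY = −(-0.564718)(201) + (0.825284)(-123) = 12.00 m.
1° of latitude spans πR/180 = 111195 m; at latitude φ, 1° of longitude spans that × cos φ = 49448.5 m, so Δλ = 12.00 / 49448.5 × 3600 = 0.874″.

Δλ = 0.9″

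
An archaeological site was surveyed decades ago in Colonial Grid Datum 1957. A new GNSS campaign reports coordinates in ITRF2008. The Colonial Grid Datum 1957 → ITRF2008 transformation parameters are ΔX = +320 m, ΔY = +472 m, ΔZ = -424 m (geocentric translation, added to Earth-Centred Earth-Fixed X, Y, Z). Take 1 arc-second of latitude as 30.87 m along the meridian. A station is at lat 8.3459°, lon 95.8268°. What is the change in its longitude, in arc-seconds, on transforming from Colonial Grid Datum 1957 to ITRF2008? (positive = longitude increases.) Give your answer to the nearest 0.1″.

Δλ = -12.0″

sin φ = 0.145149, cos φ = 0.989410, sin λ = 0.994833, cos λ = -0.101522.
East component: ΔE = −sin λ·ΔX + cos λ·ΔY = −(0.994833)(320) + (-0.101522)(472) = -366.26 m.
1° of latitude spans 3600 × 30.87 = 111132 m; at latitude φ, 1° of longitude spans that × cos φ = 109955.1 m, so Δλ = -366.26 / 109955.1 × 3600 = -11.992″.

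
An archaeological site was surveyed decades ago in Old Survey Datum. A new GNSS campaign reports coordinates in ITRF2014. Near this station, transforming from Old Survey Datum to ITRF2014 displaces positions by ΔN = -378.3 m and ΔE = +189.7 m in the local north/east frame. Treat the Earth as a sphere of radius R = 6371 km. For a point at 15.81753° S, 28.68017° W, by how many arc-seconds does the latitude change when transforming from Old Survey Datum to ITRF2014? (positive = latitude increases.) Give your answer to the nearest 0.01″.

On a sphere of radius R, 1 rad of latitude = R, so Δφ = ΔN / R = -378.3 / 6371000 = -5.9378e-05 rad = -12.248″.

Δφ = -12.25″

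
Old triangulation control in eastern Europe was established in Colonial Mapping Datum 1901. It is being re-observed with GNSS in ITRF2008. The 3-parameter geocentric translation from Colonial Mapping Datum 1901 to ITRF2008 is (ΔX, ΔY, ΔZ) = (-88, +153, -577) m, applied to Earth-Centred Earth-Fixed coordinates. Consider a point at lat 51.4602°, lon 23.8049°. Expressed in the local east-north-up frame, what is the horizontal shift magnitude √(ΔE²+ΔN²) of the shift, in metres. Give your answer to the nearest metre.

387 m

At φ = 51.4602°, λ = 23.8049°: sin φ = 0.782176, cos φ = 0.623058, sin λ = 0.403624, cos λ = 0.914925.
ΔE = −sin λ·ΔX + cos λ·ΔY = −(0.403624)·(-88) + (0.914925)·(153) = 175.50 m.
ΔN = −sin φ cos λ·ΔX − sin φ sin λ·ΔY + cos φ·ΔZ = −(0.782176)(0.914925)(-88) − (0.782176)(0.403624)(153) + (0.623058)(-577) = -344.83 m.
Horizontal magnitude = √(ΔE² + ΔN²) = √(175.50² + (-344.83)²) = 386.92 m.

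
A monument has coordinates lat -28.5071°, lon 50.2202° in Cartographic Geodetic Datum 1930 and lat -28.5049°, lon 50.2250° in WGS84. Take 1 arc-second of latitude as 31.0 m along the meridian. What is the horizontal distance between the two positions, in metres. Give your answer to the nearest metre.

Δφ = -28.5049° − -28.5071° = +0.0022°; Δλ = 50.2250° − 50.2202° = +0.0048°.
1° of latitude = 3600 × 31.00 = 111600 m.
ΔN = Δφ × 111600 = 245.5 m; ΔE = Δλ × 111600 × cos(-28.5071°) = +0.0048 × 111600 × 0.878758 = 470.7 m.
Distance = √(ΔE² + ΔN²) = √(470.7² + 245.5²) = 530.9 m.

531 m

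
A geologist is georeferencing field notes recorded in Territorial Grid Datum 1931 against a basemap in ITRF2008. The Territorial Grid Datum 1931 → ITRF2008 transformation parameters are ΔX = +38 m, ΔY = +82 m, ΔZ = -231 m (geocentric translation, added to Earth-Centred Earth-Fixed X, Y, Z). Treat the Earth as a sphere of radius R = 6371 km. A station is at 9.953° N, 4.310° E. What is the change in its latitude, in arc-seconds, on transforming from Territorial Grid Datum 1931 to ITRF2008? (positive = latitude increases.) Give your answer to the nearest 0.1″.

sin φ = 0.172840, cos φ = 0.984950, sin λ = 0.075153, cos λ = 0.997172.
North component: ΔN = −sin φ cos λ·ΔX − sin φ sin λ·ΔY + cos φ·ΔZ = −(0.172840)(0.997172)(38) − (0.172840)(0.075153)(82) + (0.984950)(-231) = -235.14 m.
1° of latitude spans πR/180 = 111195 m, so Δφ = -235.14 / 111195 × 3600 = -7.613″.

Δφ = -7.6″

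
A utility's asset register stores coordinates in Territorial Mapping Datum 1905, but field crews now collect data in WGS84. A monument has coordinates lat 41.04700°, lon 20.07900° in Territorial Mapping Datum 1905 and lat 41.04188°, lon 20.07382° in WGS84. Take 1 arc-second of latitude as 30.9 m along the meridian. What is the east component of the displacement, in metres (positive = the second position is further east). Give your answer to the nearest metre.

ΔE = -435 m

Δφ = 41.04188° − 41.04700° = -0.00512°; Δλ = 20.07382° − 20.07900° = -0.00518°.
1° of latitude = 3600 × 30.90 = 111240 m.
ΔN = Δφ × 111240 = -569.5 m; ΔE = Δλ × 111240 × cos(41.04700°) = -0.00518 × 111240 × 0.754171 = -434.6 m.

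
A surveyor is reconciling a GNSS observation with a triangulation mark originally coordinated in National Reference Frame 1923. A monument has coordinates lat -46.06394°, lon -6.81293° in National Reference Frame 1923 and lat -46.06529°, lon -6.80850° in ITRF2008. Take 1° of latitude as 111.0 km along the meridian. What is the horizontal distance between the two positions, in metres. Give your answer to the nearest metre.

373 m

Δφ = -46.06529° − -46.06394° = -0.00135°; Δλ = -6.80850° − -6.81293° = +0.00443°.
ΔN = Δφ × 111000 = -149.8 m; ΔE = Δλ × 111000 × cos(-46.06394°) = +0.00443 × 111000 × 0.693855 = 341.2 m.
Distance = √(ΔE² + ΔN²) = √(341.2² + (-149.8)²) = 372.6 m.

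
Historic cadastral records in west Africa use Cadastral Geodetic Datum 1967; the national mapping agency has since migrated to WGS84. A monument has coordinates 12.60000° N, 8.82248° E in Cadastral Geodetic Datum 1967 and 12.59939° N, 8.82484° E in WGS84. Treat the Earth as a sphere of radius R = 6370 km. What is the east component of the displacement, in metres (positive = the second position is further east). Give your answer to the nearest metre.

Δφ = 12.59939° − 12.60000° = -0.00061°; Δλ = 8.82484° − 8.82248° = +0.00236°.
1° along a meridian = πR/180 = 111177 m.
ΔN = Δφ × 111177 = -67.8 m; ΔE = Δλ × 111177 × cos(12.60000°) = +0.00236 × 111177 × 0.975917 = 256.1 m.

ΔE = 256 m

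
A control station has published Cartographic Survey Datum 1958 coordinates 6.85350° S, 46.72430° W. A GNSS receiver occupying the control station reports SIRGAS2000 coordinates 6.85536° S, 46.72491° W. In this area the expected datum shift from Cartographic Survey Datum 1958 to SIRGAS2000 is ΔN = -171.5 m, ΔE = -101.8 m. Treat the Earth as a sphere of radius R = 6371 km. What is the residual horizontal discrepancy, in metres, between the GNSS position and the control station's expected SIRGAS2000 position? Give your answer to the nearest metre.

49 m

Observed coordinate differences: Δφ = -0.00186°, Δλ = -0.00061°.
Converting to metres (1° lat = 111195 m, cos φ = 0.992855): observed ΔN = -206.8 m, observed ΔE = -67.3 m.
Subtracting the expected shift leaves a residual of -206.8 − (-171.5) = -35.3 m north and -67.3 − (-101.8) = 34.5 m east.
Residual distance = √((-35.3)² + 34.5²) = 49.3 m.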